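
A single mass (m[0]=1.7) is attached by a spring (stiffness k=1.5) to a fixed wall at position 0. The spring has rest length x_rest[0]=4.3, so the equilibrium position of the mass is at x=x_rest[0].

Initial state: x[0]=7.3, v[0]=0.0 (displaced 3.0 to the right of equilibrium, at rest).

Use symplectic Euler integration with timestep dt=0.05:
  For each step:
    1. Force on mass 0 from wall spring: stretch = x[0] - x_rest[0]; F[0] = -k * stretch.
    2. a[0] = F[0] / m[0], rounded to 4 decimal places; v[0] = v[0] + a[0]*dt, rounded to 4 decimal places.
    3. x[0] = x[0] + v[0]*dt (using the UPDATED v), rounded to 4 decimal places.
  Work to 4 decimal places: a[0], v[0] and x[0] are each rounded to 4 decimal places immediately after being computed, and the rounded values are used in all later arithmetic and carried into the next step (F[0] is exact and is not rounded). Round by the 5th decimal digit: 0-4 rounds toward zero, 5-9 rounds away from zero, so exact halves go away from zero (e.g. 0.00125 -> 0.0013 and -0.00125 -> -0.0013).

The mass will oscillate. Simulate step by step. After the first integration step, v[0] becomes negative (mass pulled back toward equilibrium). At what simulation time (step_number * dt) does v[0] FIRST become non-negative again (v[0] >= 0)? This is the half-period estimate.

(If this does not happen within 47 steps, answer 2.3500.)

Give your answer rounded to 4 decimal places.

Answer: 2.3500

Derivation:
Step 0: x=[7.3000] v=[0.0000]
Step 1: x=[7.2934] v=[-0.1324]
Step 2: x=[7.2802] v=[-0.2645]
Step 3: x=[7.2604] v=[-0.3960]
Step 4: x=[7.2341] v=[-0.5266]
Step 5: x=[7.2013] v=[-0.6560]
Step 6: x=[7.1621] v=[-0.7840]
Step 7: x=[7.1166] v=[-0.9103]
Step 8: x=[7.0649] v=[-1.0346]
Step 9: x=[7.0071] v=[-1.1566]
Step 10: x=[6.9433] v=[-1.2760]
Step 11: x=[6.8737] v=[-1.3926]
Step 12: x=[6.7984] v=[-1.5061]
Step 13: x=[6.7176] v=[-1.6163]
Step 14: x=[6.6315] v=[-1.7230]
Step 15: x=[6.5402] v=[-1.8259]
Step 16: x=[6.4440] v=[-1.9247]
Step 17: x=[6.3430] v=[-2.0193]
Step 18: x=[6.2375] v=[-2.1094]
Step 19: x=[6.1278] v=[-2.1949]
Step 20: x=[6.0140] v=[-2.2755]
Step 21: x=[5.8964] v=[-2.3511]
Step 22: x=[5.7753] v=[-2.4215]
Step 23: x=[5.6510] v=[-2.4866]
Step 24: x=[5.5237] v=[-2.5462]
Step 25: x=[5.3937] v=[-2.6002]
Step 26: x=[5.2613] v=[-2.6485]
Step 27: x=[5.1268] v=[-2.6909]
Step 28: x=[4.9904] v=[-2.7274]
Step 29: x=[4.8525] v=[-2.7579]
Step 30: x=[4.7134] v=[-2.7823]
Step 31: x=[4.5734] v=[-2.8005]
Step 32: x=[4.4328] v=[-2.8126]
Step 33: x=[4.2919] v=[-2.8185]
Step 34: x=[4.1510] v=[-2.8181]
Step 35: x=[4.0104] v=[-2.8115]
Step 36: x=[3.8705] v=[-2.7987]
Step 37: x=[3.7315] v=[-2.7798]
Step 38: x=[3.5938] v=[-2.7547]
Step 39: x=[3.4576] v=[-2.7235]
Step 40: x=[3.3233] v=[-2.6863]
Step 41: x=[3.1911] v=[-2.6432]
Step 42: x=[3.0614] v=[-2.5943]
Step 43: x=[2.9344] v=[-2.5397]
Step 44: x=[2.8104] v=[-2.4795]
Step 45: x=[2.6897] v=[-2.4138]
Step 46: x=[2.5726] v=[-2.3428]
Step 47: x=[2.4593] v=[-2.2666]
v[0] did not become non-negative within 47 steps; using fallback time=2.3500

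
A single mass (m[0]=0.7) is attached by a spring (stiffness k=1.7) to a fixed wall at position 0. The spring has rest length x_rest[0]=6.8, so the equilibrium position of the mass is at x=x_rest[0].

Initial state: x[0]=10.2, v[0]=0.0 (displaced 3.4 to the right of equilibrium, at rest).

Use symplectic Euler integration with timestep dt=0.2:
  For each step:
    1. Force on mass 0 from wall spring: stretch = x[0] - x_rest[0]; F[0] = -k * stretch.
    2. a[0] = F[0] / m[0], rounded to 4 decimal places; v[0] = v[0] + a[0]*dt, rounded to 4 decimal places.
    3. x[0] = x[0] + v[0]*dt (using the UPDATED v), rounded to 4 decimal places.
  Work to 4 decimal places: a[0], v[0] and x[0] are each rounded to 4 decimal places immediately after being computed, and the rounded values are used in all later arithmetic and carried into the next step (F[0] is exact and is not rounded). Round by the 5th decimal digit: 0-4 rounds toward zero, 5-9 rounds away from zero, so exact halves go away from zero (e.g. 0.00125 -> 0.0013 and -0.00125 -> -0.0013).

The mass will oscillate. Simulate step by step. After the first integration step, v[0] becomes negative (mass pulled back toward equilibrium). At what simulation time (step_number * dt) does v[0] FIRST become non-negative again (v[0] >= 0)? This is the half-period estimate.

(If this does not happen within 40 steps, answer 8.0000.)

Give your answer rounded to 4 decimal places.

Step 0: x=[10.2000] v=[0.0000]
Step 1: x=[9.8697] v=[-1.6514]
Step 2: x=[9.2412] v=[-3.1424]
Step 3: x=[8.3756] v=[-4.3281]
Step 4: x=[7.3569] v=[-5.0934]
Step 5: x=[6.2841] v=[-5.3639]
Step 6: x=[5.2614] v=[-5.1133]
Step 7: x=[4.3882] v=[-4.3660]
Step 8: x=[3.7493] v=[-3.1946]
Step 9: x=[3.4067] v=[-1.7128]
Step 10: x=[3.3938] v=[-0.0646]
Step 11: x=[3.7118] v=[1.5898]
First v>=0 after going negative at step 11, time=2.2000

Answer: 2.2000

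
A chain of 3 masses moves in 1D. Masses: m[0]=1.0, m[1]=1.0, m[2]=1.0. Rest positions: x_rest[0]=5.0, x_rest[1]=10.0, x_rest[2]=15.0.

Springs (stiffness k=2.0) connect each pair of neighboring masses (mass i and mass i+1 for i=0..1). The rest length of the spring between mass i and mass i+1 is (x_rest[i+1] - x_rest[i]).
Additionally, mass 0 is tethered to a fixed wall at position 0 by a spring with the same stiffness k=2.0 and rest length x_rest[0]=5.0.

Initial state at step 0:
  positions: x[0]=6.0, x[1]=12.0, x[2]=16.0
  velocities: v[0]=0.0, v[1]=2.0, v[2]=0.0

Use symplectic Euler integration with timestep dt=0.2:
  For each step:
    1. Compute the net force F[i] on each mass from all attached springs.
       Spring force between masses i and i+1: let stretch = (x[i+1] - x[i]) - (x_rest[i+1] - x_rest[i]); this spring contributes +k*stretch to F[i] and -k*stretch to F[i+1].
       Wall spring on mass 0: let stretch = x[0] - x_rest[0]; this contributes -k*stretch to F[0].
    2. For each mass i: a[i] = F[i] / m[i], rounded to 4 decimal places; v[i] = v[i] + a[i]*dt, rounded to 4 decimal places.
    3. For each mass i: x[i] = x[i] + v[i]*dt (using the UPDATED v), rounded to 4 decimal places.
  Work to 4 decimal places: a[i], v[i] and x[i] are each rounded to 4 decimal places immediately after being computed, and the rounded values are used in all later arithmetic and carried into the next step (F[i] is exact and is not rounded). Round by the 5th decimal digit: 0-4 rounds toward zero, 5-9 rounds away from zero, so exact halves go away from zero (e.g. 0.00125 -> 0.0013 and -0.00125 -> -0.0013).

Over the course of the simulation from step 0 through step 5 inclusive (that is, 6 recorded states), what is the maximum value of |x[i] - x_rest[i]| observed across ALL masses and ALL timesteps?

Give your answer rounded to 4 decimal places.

Answer: 2.2880

Derivation:
Step 0: x=[6.0000 12.0000 16.0000] v=[0.0000 2.0000 0.0000]
Step 1: x=[6.0000 12.2400 16.0800] v=[0.0000 1.2000 0.4000]
Step 2: x=[6.0192 12.2880 16.2528] v=[0.0960 0.2400 0.8640]
Step 3: x=[6.0584 12.1517 16.5084] v=[0.1958 -0.6816 1.2781]
Step 4: x=[6.1004 11.8765 16.8155] v=[0.2098 -1.3762 1.5354]
Step 5: x=[6.1164 11.5343 17.1275] v=[0.0801 -1.7110 1.5598]
Max displacement = 2.2880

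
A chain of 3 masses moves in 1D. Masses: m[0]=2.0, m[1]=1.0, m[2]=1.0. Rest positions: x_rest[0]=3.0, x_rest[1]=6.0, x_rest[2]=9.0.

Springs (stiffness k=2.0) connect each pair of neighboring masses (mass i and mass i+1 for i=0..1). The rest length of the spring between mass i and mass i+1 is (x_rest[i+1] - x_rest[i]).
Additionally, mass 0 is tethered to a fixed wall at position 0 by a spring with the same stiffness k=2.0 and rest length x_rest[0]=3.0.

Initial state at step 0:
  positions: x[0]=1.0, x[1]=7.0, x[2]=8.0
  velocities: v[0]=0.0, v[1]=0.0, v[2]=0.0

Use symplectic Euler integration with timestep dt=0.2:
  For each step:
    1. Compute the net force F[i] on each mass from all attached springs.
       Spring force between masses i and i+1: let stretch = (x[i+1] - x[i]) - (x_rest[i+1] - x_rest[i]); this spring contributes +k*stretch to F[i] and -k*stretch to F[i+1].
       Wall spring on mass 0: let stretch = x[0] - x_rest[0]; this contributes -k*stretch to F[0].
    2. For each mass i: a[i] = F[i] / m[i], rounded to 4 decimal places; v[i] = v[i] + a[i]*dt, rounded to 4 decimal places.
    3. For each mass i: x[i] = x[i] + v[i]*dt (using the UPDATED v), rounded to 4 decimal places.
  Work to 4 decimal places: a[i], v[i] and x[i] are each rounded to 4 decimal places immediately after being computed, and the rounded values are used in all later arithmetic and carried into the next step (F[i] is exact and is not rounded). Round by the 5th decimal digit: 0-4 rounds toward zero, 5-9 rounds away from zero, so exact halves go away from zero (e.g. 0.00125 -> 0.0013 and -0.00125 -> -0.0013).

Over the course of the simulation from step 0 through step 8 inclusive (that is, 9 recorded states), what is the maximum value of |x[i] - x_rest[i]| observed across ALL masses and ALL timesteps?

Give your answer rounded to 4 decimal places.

Answer: 2.4655

Derivation:
Step 0: x=[1.0000 7.0000 8.0000] v=[0.0000 0.0000 0.0000]
Step 1: x=[1.2000 6.6000 8.1600] v=[1.0000 -2.0000 0.8000]
Step 2: x=[1.5680 5.8928 8.4352] v=[1.8400 -3.5360 1.3760]
Step 3: x=[2.0463 5.0430 8.7470] v=[2.3914 -4.2490 1.5590]
Step 4: x=[2.5626 4.2498 9.0025] v=[2.5815 -3.9661 1.2774]
Step 5: x=[3.0439 3.7018 9.1178] v=[2.4064 -2.7399 0.5763]
Step 6: x=[3.4297 3.5345 9.0398] v=[1.9292 -0.8367 -0.3901]
Step 7: x=[3.6825 3.7992 8.7614] v=[1.2642 1.3235 -1.3922]
Step 8: x=[3.7927 4.4515 8.3260] v=[0.5510 3.2617 -2.1771]
Max displacement = 2.4655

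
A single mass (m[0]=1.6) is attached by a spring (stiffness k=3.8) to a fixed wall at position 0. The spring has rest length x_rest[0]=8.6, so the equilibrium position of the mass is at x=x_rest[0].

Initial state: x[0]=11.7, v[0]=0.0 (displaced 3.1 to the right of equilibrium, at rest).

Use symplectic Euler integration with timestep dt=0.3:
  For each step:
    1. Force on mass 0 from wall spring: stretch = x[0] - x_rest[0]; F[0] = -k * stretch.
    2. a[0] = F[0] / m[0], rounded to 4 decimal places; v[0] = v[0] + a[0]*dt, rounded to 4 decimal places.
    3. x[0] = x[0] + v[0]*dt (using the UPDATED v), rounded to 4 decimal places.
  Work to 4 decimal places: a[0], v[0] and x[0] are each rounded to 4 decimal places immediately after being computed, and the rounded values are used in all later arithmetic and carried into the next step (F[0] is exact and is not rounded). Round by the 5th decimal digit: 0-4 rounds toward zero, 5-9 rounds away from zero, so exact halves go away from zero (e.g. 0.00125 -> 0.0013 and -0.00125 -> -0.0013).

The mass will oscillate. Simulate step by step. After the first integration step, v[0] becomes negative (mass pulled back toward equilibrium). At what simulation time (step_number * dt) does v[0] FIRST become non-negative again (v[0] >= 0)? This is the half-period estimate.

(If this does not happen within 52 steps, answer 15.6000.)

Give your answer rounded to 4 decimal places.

Step 0: x=[11.7000] v=[0.0000]
Step 1: x=[11.0374] v=[-2.2088]
Step 2: x=[9.8538] v=[-3.9454]
Step 3: x=[8.4022] v=[-4.8387]
Step 4: x=[6.9929] v=[-4.6978]
Step 5: x=[5.9271] v=[-3.5527]
Step 6: x=[5.4326] v=[-1.6483]
Step 7: x=[5.6152] v=[0.6085]
First v>=0 after going negative at step 7, time=2.1000

Answer: 2.1000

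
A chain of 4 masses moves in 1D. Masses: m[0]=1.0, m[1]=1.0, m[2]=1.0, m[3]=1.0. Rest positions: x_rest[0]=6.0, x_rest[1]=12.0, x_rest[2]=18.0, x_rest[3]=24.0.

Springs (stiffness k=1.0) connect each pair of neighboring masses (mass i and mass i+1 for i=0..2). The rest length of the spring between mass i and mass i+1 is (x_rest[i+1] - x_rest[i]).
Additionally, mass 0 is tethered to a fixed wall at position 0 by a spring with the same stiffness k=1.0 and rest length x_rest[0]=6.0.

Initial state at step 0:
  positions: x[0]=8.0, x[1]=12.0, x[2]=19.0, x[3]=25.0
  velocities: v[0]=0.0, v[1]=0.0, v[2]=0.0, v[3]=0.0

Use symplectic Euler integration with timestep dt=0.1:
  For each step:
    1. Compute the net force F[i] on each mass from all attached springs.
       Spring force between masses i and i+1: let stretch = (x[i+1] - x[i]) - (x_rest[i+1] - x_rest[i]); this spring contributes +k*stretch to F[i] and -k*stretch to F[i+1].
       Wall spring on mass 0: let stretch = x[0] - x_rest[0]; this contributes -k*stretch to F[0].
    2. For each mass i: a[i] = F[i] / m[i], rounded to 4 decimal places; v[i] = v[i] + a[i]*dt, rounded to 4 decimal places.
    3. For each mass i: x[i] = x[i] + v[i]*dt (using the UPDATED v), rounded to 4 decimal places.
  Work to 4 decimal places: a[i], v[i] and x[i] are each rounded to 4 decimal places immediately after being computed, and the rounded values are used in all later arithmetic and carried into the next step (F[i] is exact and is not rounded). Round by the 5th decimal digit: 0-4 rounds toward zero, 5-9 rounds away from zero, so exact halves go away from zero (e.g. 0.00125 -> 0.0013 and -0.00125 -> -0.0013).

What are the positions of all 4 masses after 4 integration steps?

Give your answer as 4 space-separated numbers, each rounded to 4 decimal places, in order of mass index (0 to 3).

Step 0: x=[8.0000 12.0000 19.0000 25.0000] v=[0.0000 0.0000 0.0000 0.0000]
Step 1: x=[7.9600 12.0300 18.9900 25.0000] v=[-0.4000 0.3000 -0.1000 0.0000]
Step 2: x=[7.8811 12.0889 18.9705 24.9999] v=[-0.7890 0.5890 -0.1950 -0.0010]
Step 3: x=[7.7655 12.1745 18.9425 24.9995] v=[-1.1563 0.8564 -0.2802 -0.0039]
Step 4: x=[7.6163 12.2837 18.9074 24.9985] v=[-1.4920 1.0923 -0.3513 -0.0096]

Answer: 7.6163 12.2837 18.9074 24.9985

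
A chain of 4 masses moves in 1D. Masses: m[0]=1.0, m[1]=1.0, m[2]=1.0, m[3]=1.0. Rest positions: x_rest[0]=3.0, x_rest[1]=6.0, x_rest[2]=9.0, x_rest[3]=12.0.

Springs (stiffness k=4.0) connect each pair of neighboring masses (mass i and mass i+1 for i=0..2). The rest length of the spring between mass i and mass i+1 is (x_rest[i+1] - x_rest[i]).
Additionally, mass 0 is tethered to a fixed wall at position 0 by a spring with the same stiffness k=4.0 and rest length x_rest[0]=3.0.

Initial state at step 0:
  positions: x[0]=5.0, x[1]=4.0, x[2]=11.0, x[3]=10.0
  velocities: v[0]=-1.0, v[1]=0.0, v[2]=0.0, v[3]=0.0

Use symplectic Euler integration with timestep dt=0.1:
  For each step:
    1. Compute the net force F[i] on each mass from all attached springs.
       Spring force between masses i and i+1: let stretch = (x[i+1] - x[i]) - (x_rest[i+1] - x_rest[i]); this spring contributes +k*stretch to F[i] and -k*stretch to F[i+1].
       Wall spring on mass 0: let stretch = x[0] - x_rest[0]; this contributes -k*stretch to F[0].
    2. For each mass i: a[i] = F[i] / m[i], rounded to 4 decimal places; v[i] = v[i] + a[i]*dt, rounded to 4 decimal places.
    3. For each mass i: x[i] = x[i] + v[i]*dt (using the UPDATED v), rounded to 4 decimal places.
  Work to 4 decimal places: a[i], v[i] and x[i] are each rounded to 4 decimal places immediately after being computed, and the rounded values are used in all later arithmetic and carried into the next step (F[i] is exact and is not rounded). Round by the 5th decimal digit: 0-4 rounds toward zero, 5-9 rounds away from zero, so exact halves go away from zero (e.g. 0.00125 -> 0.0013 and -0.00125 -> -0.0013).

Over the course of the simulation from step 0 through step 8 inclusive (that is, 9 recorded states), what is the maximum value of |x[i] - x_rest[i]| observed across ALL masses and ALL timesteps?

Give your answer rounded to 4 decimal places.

Step 0: x=[5.0000 4.0000 11.0000 10.0000] v=[-1.0000 0.0000 0.0000 0.0000]
Step 1: x=[4.6600 4.3200 10.6800 10.1600] v=[-3.4000 3.2000 -3.2000 1.6000]
Step 2: x=[4.1200 4.9080 10.0848 10.4608] v=[-5.4000 5.8800 -5.9520 3.0080]
Step 3: x=[3.4467 5.6716 9.2976 10.8666] v=[-6.7328 7.6355 -7.8723 4.0576]
Step 4: x=[2.7246 6.4912 8.4281 11.3296] v=[-7.2215 8.1959 -8.6951 4.6300]
Step 5: x=[2.0441 7.2376 7.5972 11.7965] v=[-6.8047 7.4640 -8.3093 4.6694]
Step 6: x=[1.4896 7.7906 6.9199 12.2155] v=[-5.5449 5.5304 -6.7734 4.1897]
Step 7: x=[1.1276 8.0568 6.4892 12.5427] v=[-3.6203 2.6617 -4.3069 3.2715]
Step 8: x=[0.9976 7.9831 6.3634 12.7477] v=[-1.2997 -0.7370 -1.2585 2.0501]
Max displacement = 2.6366

Answer: 2.6366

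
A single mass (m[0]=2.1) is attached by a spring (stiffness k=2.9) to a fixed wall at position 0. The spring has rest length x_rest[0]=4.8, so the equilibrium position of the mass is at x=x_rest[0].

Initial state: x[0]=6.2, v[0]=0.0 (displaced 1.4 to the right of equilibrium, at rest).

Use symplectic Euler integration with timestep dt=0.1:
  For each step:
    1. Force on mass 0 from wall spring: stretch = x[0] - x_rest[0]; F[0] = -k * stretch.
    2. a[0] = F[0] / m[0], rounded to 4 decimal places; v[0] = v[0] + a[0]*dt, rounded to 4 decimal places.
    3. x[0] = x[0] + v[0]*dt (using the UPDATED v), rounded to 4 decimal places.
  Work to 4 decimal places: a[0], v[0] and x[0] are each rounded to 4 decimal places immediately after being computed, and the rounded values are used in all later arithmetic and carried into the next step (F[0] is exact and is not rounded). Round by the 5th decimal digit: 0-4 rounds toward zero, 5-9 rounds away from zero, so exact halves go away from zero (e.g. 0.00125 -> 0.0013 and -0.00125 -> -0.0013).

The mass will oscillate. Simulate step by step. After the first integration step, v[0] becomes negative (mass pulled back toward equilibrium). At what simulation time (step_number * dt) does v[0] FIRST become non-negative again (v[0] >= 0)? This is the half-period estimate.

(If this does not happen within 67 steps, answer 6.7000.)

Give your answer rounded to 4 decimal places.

Answer: 2.7000

Derivation:
Step 0: x=[6.2000] v=[0.0000]
Step 1: x=[6.1807] v=[-0.1933]
Step 2: x=[6.1423] v=[-0.3840]
Step 3: x=[6.0854] v=[-0.5694]
Step 4: x=[6.0107] v=[-0.7469]
Step 5: x=[5.9193] v=[-0.9141]
Step 6: x=[5.8124] v=[-1.0687]
Step 7: x=[5.6916] v=[-1.2085]
Step 8: x=[5.5584] v=[-1.3316]
Step 9: x=[5.4148] v=[-1.4363]
Step 10: x=[5.2627] v=[-1.5212]
Step 11: x=[5.1042] v=[-1.5851]
Step 12: x=[4.9415] v=[-1.6271]
Step 13: x=[4.7768] v=[-1.6466]
Step 14: x=[4.6125] v=[-1.6434]
Step 15: x=[4.4508] v=[-1.6175]
Step 16: x=[4.2939] v=[-1.5693]
Step 17: x=[4.1440] v=[-1.4994]
Step 18: x=[4.0031] v=[-1.4088]
Step 19: x=[3.8732] v=[-1.2988]
Step 20: x=[3.7561] v=[-1.1708]
Step 21: x=[3.6534] v=[-1.0266]
Step 22: x=[3.5666] v=[-0.8683]
Step 23: x=[3.4968] v=[-0.6980]
Step 24: x=[3.4450] v=[-0.5180]
Step 25: x=[3.4119] v=[-0.3309]
Step 26: x=[3.3980] v=[-0.1392]
Step 27: x=[3.4034] v=[0.0544]
First v>=0 after going negative at step 27, time=2.7000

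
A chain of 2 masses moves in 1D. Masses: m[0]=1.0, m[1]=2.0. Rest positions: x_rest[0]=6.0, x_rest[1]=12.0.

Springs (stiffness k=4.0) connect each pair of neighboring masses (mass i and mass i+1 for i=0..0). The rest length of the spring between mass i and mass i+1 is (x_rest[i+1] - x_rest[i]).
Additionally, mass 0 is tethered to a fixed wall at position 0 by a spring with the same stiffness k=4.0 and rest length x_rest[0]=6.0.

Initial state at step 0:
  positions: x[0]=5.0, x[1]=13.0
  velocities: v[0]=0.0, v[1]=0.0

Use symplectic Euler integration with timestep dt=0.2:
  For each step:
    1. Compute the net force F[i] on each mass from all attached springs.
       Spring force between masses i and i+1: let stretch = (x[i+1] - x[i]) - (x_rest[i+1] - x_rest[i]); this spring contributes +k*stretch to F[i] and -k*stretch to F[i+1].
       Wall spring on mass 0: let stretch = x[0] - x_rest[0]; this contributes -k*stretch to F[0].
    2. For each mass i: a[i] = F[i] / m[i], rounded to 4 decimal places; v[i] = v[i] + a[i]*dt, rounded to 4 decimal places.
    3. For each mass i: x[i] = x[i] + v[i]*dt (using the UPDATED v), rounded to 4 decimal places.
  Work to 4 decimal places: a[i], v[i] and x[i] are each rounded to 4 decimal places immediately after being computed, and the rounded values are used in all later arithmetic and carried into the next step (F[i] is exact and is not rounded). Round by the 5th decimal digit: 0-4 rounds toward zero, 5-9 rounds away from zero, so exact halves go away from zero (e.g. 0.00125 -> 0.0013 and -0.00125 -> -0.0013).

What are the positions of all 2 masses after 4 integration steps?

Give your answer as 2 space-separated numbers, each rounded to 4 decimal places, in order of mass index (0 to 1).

Answer: 7.5468 12.0457

Derivation:
Step 0: x=[5.0000 13.0000] v=[0.0000 0.0000]
Step 1: x=[5.4800 12.8400] v=[2.4000 -0.8000]
Step 2: x=[6.2608 12.5712] v=[3.9040 -1.3440]
Step 3: x=[7.0495 12.2776] v=[3.9437 -1.4682]
Step 4: x=[7.5468 12.0457] v=[2.4866 -1.1594]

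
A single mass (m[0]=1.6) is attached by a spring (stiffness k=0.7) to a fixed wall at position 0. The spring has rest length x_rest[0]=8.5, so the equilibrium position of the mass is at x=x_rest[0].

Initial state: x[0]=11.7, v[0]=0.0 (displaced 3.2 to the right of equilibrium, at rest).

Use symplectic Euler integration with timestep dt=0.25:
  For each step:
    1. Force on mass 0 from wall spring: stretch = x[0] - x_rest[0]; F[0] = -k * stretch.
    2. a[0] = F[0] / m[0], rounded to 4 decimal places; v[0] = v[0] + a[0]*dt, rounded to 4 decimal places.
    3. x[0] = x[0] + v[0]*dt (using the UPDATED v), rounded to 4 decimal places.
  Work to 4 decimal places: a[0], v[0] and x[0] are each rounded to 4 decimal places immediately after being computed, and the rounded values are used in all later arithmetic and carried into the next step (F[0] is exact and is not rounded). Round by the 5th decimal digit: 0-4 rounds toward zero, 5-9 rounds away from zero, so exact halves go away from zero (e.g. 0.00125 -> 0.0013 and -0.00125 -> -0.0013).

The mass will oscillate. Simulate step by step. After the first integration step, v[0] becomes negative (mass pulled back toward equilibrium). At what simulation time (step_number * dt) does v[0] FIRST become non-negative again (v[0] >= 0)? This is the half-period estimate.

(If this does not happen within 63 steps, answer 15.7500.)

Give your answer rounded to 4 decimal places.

Answer: 4.7500

Derivation:
Step 0: x=[11.7000] v=[0.0000]
Step 1: x=[11.6125] v=[-0.3500]
Step 2: x=[11.4399] v=[-0.6904]
Step 3: x=[11.1869] v=[-1.0120]
Step 4: x=[10.8604] v=[-1.3059]
Step 5: x=[10.4694] v=[-1.5641]
Step 6: x=[10.0245] v=[-1.7795]
Step 7: x=[9.5379] v=[-1.9463]
Step 8: x=[9.0230] v=[-2.0598]
Step 9: x=[8.4938] v=[-2.1170]
Step 10: x=[7.9647] v=[-2.1163]
Step 11: x=[7.4503] v=[-2.0578]
Step 12: x=[6.9646] v=[-1.9430]
Step 13: x=[6.5208] v=[-1.7751]
Step 14: x=[6.1312] v=[-1.5586]
Step 15: x=[5.8063] v=[-1.2995]
Step 16: x=[5.5551] v=[-1.0049]
Step 17: x=[5.3844] v=[-0.6828]
Step 18: x=[5.2989] v=[-0.3420]
Step 19: x=[5.3009] v=[0.0081]
First v>=0 after going negative at step 19, time=4.7500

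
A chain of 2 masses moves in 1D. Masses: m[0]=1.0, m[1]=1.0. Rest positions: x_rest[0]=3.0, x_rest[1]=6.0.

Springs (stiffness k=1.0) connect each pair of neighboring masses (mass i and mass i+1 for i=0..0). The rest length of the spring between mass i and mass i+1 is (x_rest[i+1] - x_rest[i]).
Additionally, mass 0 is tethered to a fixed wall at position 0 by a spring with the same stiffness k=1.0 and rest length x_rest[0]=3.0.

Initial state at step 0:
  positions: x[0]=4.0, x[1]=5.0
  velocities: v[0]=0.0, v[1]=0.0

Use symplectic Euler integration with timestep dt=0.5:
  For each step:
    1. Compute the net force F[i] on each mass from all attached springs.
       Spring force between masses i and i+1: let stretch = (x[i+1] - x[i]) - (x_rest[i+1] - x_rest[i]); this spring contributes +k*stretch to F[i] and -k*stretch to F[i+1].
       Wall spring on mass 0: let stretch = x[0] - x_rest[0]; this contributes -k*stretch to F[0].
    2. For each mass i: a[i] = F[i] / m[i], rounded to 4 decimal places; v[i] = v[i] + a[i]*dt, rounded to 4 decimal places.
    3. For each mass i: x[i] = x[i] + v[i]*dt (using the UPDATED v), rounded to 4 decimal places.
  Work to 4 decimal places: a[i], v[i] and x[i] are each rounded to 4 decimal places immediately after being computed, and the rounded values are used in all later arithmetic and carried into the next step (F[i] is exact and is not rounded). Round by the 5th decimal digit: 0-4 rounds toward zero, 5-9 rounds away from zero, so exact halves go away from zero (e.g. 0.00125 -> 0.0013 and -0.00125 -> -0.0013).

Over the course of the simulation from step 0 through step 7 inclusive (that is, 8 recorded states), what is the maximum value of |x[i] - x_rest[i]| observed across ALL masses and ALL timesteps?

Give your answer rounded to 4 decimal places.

Step 0: x=[4.0000 5.0000] v=[0.0000 0.0000]
Step 1: x=[3.2500 5.5000] v=[-1.5000 1.0000]
Step 2: x=[2.2500 6.1875] v=[-2.0000 1.3750]
Step 3: x=[1.6719 6.6407] v=[-1.1563 0.9063]
Step 4: x=[1.9180 6.6017] v=[0.4922 -0.0781]
Step 5: x=[2.8556 6.1417] v=[1.8751 -0.9200]
Step 6: x=[3.9008 5.6102] v=[2.0904 -1.0631]
Step 7: x=[4.3982 5.4013] v=[0.9947 -0.4178]
Max displacement = 1.3982

Answer: 1.3982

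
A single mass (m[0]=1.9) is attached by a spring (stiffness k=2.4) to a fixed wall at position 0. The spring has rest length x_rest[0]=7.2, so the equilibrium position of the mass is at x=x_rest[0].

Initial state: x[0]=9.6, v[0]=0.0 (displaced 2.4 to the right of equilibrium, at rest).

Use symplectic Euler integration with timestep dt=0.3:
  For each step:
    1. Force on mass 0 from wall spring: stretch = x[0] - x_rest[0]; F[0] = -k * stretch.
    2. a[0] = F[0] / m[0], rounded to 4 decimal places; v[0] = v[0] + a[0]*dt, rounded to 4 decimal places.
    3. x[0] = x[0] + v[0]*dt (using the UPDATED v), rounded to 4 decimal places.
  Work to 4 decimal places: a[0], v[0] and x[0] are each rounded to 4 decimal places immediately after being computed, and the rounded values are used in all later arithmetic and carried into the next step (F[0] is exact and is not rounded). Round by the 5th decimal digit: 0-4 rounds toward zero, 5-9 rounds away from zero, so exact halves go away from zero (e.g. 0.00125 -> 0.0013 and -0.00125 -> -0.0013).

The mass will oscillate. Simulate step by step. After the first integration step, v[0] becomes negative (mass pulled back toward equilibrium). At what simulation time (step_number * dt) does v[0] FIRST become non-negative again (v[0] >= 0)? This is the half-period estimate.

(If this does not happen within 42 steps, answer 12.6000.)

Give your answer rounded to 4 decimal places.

Answer: 3.0000

Derivation:
Step 0: x=[9.6000] v=[0.0000]
Step 1: x=[9.3272] v=[-0.9095]
Step 2: x=[8.8125] v=[-1.7156]
Step 3: x=[8.1145] v=[-2.3266]
Step 4: x=[7.3125] v=[-2.6732]
Step 5: x=[6.4978] v=[-2.7158]
Step 6: x=[5.7629] v=[-2.4497]
Step 7: x=[5.1914] v=[-1.9051]
Step 8: x=[4.8482] v=[-1.1439]
Step 9: x=[4.7724] v=[-0.2527]
Step 10: x=[4.9726] v=[0.6672]
First v>=0 after going negative at step 10, time=3.0000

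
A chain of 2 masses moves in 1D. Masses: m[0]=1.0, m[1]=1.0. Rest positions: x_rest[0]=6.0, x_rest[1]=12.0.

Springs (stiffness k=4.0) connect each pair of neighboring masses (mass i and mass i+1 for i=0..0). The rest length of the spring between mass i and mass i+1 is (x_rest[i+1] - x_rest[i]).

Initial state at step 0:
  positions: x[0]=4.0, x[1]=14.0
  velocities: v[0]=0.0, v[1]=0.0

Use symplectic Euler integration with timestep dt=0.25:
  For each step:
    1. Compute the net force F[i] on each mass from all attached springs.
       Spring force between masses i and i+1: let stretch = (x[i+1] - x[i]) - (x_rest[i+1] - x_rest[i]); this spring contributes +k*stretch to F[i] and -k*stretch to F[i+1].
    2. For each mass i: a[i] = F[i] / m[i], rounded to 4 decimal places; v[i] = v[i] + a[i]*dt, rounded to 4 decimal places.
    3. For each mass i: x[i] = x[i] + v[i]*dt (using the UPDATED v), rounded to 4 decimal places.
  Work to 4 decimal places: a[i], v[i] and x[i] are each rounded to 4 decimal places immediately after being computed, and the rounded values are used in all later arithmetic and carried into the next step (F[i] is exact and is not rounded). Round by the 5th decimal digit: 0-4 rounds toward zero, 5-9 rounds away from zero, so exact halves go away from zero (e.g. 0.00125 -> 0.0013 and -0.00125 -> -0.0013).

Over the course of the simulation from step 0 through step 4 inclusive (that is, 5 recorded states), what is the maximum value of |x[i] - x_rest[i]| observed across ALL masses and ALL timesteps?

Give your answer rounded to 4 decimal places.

Answer: 2.1250

Derivation:
Step 0: x=[4.0000 14.0000] v=[0.0000 0.0000]
Step 1: x=[5.0000 13.0000] v=[4.0000 -4.0000]
Step 2: x=[6.5000 11.5000] v=[6.0000 -6.0000]
Step 3: x=[7.7500 10.2500] v=[5.0000 -5.0000]
Step 4: x=[8.1250 9.8750] v=[1.5000 -1.5000]
Max displacement = 2.1250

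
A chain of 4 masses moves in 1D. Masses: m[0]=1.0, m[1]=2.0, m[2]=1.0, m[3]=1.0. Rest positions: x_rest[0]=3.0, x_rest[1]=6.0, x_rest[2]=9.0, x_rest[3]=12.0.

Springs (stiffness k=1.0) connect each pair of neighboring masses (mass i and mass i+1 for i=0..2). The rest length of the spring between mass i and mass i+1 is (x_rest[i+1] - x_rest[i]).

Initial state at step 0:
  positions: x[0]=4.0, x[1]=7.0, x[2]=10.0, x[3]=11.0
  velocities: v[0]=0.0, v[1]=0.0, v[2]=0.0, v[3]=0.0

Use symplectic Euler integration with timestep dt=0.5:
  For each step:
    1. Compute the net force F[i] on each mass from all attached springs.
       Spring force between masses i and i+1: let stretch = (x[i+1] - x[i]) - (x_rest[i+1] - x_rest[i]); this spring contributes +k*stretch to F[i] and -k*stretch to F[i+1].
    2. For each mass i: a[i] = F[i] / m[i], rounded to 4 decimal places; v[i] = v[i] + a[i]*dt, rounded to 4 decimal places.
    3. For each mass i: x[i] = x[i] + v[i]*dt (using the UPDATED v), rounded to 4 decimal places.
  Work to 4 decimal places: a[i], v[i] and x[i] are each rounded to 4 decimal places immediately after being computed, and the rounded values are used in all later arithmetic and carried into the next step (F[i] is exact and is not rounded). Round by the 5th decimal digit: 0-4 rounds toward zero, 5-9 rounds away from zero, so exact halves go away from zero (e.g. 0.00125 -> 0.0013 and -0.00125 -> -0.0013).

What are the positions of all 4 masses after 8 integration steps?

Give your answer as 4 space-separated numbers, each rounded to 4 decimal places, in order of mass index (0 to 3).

Answer: 2.5477 6.3523 10.4865 13.2611

Derivation:
Step 0: x=[4.0000 7.0000 10.0000 11.0000] v=[0.0000 0.0000 0.0000 0.0000]
Step 1: x=[4.0000 7.0000 9.5000 11.5000] v=[0.0000 0.0000 -1.0000 1.0000]
Step 2: x=[4.0000 6.9375 8.8750 12.2500] v=[0.0000 -0.1250 -1.2500 1.5000]
Step 3: x=[3.9844 6.7500 8.6094 12.9063] v=[-0.0313 -0.3750 -0.5313 1.3125]
Step 4: x=[3.9102 6.4492 8.9532 13.2384] v=[-0.1485 -0.6016 0.6875 0.6641]
Step 5: x=[3.7207 6.1440 9.7423 13.2492] v=[-0.3790 -0.6104 1.5781 0.0215]
Step 6: x=[3.3870 5.9857 10.5085 13.1332] v=[-0.6674 -0.3167 1.5324 -0.2320]
Step 7: x=[2.9530 6.0679 10.8002 13.1110] v=[-0.8681 0.1644 0.5834 -0.0444]
Step 8: x=[2.5477 6.3523 10.4865 13.2611] v=[-0.8107 0.5688 -0.6274 0.3002]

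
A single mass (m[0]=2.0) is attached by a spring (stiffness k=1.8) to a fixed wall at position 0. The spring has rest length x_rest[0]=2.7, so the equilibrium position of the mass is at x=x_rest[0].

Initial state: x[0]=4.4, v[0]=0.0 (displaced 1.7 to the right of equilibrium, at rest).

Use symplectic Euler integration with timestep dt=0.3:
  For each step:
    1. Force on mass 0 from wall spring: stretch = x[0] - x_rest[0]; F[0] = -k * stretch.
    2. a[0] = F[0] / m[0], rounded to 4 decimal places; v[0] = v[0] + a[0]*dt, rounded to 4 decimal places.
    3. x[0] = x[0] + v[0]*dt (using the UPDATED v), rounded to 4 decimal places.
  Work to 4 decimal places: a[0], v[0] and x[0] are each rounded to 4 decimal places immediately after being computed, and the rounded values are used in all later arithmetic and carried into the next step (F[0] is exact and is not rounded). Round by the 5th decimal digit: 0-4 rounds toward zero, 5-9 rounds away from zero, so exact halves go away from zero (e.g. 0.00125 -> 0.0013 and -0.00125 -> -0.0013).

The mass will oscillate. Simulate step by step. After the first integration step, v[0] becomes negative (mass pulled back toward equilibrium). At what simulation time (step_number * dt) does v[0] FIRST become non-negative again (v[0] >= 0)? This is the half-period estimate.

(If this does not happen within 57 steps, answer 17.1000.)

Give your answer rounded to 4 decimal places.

Step 0: x=[4.4000] v=[0.0000]
Step 1: x=[4.2623] v=[-0.4590]
Step 2: x=[3.9981] v=[-0.8808]
Step 3: x=[3.6287] v=[-1.2313]
Step 4: x=[3.1841] v=[-1.4820]
Step 5: x=[2.7003] v=[-1.6127]
Step 6: x=[2.2165] v=[-1.6128]
Step 7: x=[1.7718] v=[-1.4822]
Step 8: x=[1.4023] v=[-1.2316]
Step 9: x=[1.1379] v=[-0.8812]
Step 10: x=[1.0001] v=[-0.4594]
Step 11: x=[1.0000] v=[-0.0004]
Step 12: x=[1.1376] v=[0.4586]
First v>=0 after going negative at step 12, time=3.6000

Answer: 3.6000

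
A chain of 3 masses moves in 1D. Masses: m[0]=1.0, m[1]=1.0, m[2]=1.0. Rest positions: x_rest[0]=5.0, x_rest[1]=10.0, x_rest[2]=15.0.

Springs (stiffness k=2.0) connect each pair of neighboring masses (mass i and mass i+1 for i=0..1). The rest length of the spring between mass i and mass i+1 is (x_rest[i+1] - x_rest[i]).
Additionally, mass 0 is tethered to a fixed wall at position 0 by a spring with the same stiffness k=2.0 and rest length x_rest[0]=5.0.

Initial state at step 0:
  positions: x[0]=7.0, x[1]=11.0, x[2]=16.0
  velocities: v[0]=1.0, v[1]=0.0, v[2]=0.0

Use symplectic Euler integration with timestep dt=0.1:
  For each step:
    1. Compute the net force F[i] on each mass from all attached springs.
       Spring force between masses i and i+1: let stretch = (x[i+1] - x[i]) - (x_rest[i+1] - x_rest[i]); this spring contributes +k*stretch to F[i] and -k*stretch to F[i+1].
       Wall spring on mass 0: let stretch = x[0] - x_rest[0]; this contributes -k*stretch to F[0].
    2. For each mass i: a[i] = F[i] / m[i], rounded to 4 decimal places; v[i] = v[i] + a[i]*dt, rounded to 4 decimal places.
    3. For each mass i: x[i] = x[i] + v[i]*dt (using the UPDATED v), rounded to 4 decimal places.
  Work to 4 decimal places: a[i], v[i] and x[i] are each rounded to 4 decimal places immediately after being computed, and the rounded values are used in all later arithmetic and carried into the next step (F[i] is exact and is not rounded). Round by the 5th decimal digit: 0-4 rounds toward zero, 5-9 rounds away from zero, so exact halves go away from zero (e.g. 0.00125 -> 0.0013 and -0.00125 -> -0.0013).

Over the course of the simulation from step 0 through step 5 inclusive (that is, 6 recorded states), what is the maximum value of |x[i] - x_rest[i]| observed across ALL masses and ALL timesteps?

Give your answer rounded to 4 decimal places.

Answer: 2.0400

Derivation:
Step 0: x=[7.0000 11.0000 16.0000] v=[1.0000 0.0000 0.0000]
Step 1: x=[7.0400 11.0200 16.0000] v=[0.4000 0.2000 0.0000]
Step 2: x=[7.0188 11.0600 16.0004] v=[-0.2120 0.4000 0.0040]
Step 3: x=[6.9381 11.1180 16.0020] v=[-0.8075 0.5798 0.0159]
Step 4: x=[6.8022 11.1901 16.0059] v=[-1.3591 0.7206 0.0391]
Step 5: x=[6.6180 11.2707 16.0135] v=[-1.8420 0.8062 0.0759]
Max displacement = 2.0400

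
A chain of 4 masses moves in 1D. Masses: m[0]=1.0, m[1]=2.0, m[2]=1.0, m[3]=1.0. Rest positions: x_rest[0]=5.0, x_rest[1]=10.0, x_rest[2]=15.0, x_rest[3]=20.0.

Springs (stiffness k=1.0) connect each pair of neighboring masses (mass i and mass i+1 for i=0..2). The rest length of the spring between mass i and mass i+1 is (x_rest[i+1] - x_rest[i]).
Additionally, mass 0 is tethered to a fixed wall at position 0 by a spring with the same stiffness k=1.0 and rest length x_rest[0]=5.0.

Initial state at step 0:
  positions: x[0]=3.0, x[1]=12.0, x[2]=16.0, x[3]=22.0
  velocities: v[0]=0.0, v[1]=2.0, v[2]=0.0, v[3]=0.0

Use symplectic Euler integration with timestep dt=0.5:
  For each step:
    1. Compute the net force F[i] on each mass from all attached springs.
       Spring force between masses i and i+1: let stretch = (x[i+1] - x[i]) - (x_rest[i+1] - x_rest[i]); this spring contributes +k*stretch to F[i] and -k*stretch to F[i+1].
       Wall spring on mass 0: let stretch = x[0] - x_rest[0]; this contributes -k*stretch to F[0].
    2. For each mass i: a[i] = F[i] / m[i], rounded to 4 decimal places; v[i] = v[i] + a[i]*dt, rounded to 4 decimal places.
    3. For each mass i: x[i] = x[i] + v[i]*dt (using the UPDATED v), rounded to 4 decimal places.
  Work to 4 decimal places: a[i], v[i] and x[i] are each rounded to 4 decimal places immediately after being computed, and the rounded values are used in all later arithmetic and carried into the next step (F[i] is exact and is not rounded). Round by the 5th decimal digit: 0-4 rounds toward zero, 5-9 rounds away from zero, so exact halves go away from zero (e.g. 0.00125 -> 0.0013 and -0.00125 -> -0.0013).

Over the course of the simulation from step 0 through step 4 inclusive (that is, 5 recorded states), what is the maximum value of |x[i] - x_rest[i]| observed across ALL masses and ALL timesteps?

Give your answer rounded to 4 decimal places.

Answer: 4.4435

Derivation:
Step 0: x=[3.0000 12.0000 16.0000 22.0000] v=[0.0000 2.0000 0.0000 0.0000]
Step 1: x=[4.5000 12.3750 16.5000 21.7500] v=[3.0000 0.7500 1.0000 -0.5000]
Step 2: x=[6.8438 12.2813 17.2813 21.4375] v=[4.6875 -0.1875 1.5625 -0.6250]
Step 3: x=[8.8360 12.1329 17.8516 21.3360] v=[3.9844 -0.2969 1.1406 -0.2031]
Step 4: x=[9.4435 12.2872 17.8634 21.6134] v=[1.2149 0.3086 0.0235 0.5547]
Max displacement = 4.4435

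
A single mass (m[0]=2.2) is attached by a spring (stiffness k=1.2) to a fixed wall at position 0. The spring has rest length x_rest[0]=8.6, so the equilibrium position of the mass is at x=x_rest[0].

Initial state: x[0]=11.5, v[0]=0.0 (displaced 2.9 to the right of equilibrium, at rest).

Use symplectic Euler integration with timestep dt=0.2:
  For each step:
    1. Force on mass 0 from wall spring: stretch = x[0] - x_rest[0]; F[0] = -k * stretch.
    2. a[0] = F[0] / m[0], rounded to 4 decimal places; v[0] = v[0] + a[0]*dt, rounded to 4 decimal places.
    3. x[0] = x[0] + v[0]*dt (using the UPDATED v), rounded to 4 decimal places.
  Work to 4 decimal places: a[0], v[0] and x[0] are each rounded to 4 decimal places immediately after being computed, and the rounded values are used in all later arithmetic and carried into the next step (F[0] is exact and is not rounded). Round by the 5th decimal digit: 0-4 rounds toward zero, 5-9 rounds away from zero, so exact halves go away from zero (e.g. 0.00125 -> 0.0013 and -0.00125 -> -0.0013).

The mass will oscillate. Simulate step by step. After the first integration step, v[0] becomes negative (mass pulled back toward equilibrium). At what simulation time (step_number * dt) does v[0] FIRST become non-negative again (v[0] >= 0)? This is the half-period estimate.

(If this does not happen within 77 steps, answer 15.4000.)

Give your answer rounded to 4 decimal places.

Answer: 4.4000

Derivation:
Step 0: x=[11.5000] v=[0.0000]
Step 1: x=[11.4367] v=[-0.3164]
Step 2: x=[11.3115] v=[-0.6259]
Step 3: x=[11.1272] v=[-0.9217]
Step 4: x=[10.8877] v=[-1.1974]
Step 5: x=[10.5983] v=[-1.4470]
Step 6: x=[10.2653] v=[-1.6650]
Step 7: x=[9.8960] v=[-1.8467]
Step 8: x=[9.4984] v=[-1.9881]
Step 9: x=[9.0812] v=[-2.0861]
Step 10: x=[8.6535] v=[-2.1386]
Step 11: x=[8.2246] v=[-2.1444]
Step 12: x=[7.8039] v=[-2.1034]
Step 13: x=[7.4006] v=[-2.0166]
Step 14: x=[7.0234] v=[-1.8858]
Step 15: x=[6.6806] v=[-1.7138]
Step 16: x=[6.3797] v=[-1.5044]
Step 17: x=[6.1273] v=[-1.2622]
Step 18: x=[5.9288] v=[-0.9925]
Step 19: x=[5.7886] v=[-0.7011]
Step 20: x=[5.7097] v=[-0.3944]
Step 21: x=[5.6939] v=[-0.0791]
Step 22: x=[5.7415] v=[0.2379]
First v>=0 after going negative at step 22, time=4.4000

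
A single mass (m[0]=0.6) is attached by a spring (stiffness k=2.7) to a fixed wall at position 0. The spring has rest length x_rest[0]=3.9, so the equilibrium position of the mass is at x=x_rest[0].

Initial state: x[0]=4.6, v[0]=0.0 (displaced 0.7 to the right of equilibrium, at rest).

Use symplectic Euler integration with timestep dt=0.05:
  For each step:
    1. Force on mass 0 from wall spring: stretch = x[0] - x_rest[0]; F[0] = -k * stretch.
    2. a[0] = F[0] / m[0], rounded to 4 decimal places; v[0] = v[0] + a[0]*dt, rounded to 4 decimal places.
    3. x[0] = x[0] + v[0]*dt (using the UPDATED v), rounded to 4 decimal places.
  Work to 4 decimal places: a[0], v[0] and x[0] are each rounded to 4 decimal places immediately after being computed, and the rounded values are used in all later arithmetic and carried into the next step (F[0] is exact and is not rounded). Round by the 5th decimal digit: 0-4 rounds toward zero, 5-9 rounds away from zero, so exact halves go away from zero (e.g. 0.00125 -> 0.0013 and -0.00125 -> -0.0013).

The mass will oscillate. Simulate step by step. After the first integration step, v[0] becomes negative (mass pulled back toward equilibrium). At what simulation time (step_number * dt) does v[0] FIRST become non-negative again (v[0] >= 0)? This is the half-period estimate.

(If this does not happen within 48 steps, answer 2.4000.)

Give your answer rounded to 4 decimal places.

Step 0: x=[4.6000] v=[0.0000]
Step 1: x=[4.5921] v=[-0.1575]
Step 2: x=[4.5764] v=[-0.3132]
Step 3: x=[4.5531] v=[-0.4654]
Step 4: x=[4.5225] v=[-0.6124]
Step 5: x=[4.4849] v=[-0.7525]
Step 6: x=[4.4407] v=[-0.8841]
Step 7: x=[4.3904] v=[-1.0058]
Step 8: x=[4.3346] v=[-1.1161]
Step 9: x=[4.2739] v=[-1.2139]
Step 10: x=[4.2090] v=[-1.2980]
Step 11: x=[4.1406] v=[-1.3675]
Step 12: x=[4.0695] v=[-1.4216]
Step 13: x=[3.9965] v=[-1.4597]
Step 14: x=[3.9224] v=[-1.4814]
Step 15: x=[3.8481] v=[-1.4864]
Step 16: x=[3.7744] v=[-1.4747]
Step 17: x=[3.7021] v=[-1.4464]
Step 18: x=[3.6320] v=[-1.4019]
Step 19: x=[3.5649] v=[-1.3416]
Step 20: x=[3.5016] v=[-1.2662]
Step 21: x=[3.4428] v=[-1.1766]
Step 22: x=[3.3891] v=[-1.0737]
Step 23: x=[3.3412] v=[-0.9587]
Step 24: x=[3.2996] v=[-0.8330]
Step 25: x=[3.2647] v=[-0.6979]
Step 26: x=[3.2370] v=[-0.5550]
Step 27: x=[3.2167] v=[-0.4058]
Step 28: x=[3.2041] v=[-0.2521]
Step 29: x=[3.1993] v=[-0.0955]
Step 30: x=[3.2024] v=[0.0622]
First v>=0 after going negative at step 30, time=1.5000

Answer: 1.5000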